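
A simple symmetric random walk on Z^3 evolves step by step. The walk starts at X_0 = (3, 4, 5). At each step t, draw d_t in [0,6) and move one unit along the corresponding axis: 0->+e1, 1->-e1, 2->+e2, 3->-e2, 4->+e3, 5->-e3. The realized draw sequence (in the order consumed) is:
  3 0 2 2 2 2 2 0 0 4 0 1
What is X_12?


t=0: X=(3, 4, 5), d=3 → -e2, X_1=(3, 3, 5)
t=1: X=(3, 3, 5), d=0 → +e1, X_2=(4, 3, 5)
t=2: X=(4, 3, 5), d=2 → +e2, X_3=(4, 4, 5)
t=3: X=(4, 4, 5), d=2 → +e2, X_4=(4, 5, 5)
t=4: X=(4, 5, 5), d=2 → +e2, X_5=(4, 6, 5)
t=5: X=(4, 6, 5), d=2 → +e2, X_6=(4, 7, 5)
t=6: X=(4, 7, 5), d=2 → +e2, X_7=(4, 8, 5)
t=7: X=(4, 8, 5), d=0 → +e1, X_8=(5, 8, 5)
t=8: X=(5, 8, 5), d=0 → +e1, X_9=(6, 8, 5)
t=9: X=(6, 8, 5), d=4 → +e3, X_10=(6, 8, 6)
t=10: X=(6, 8, 6), d=0 → +e1, X_11=(7, 8, 6)
t=11: X=(7, 8, 6), d=1 → -e1, X_12=(6, 8, 6)

(6, 8, 6)


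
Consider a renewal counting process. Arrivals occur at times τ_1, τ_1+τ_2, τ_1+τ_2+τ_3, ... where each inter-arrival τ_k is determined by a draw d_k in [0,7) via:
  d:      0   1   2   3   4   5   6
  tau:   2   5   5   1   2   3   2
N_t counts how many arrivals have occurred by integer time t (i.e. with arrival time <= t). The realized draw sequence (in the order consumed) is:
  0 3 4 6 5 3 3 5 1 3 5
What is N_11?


6

draw d_1=0: τ_1=2, arrival time A_1=2
draw d_2=3: τ_2=1, arrival time A_2=3
draw d_3=4: τ_3=2, arrival time A_3=5
draw d_4=6: τ_4=2, arrival time A_4=7
draw d_5=5: τ_5=3, arrival time A_5=10
draw d_6=3: τ_6=1, arrival time A_6=11
draw d_7=3: τ_7=1, arrival time A_7=12
draw d_8=5: τ_8=3, arrival time A_8=15
draw d_9=1: τ_9=5, arrival time A_9=20
draw d_10=3: τ_10=1, arrival time A_10=21
draw d_11=5: τ_11=3, arrival time A_11=24
N_t over t=0..11: 0:0 1:0 2:1 3:2 4:2 5:3 6:3 7:4 8:4 9:4 10:5 11:6


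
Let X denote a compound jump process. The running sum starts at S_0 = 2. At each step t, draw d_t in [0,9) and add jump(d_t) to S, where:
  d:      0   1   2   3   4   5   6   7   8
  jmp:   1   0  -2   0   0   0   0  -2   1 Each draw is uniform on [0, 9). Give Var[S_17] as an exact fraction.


1462/81

Outcome values over d=0..8: [1, 0, -2, 0, 0, 0, 0, -2, 1]
Σy = -2, Σy² = 10, M = 9
μ = -2/9 = -2/9,  σ² = 10/9 − (-2/9)² = 86/81
Independent increments: Var[S_17] = 17·σ² = 17·(86/81) = 1462/81


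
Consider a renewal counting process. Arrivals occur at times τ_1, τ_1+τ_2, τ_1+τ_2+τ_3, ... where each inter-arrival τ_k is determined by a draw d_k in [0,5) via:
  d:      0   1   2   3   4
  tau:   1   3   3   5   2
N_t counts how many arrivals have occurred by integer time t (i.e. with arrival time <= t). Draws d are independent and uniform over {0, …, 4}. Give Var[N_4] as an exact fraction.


Inter-arrival values over d=0..4: [1, 3, 3, 5, 2]
Each d has probability 1/5, so the pmf of τ is: f(1) = 1/5, f(2) = 1/5, f(3) = 2/5, f(5) = 1/5
Let p_n(j) = P(N_n = j), with p_0 = [1]. Condition on τ_1: p_n(0) = P(τ > n), and for j >= 1, p_n(j) = Σ_{k<=n} f(k)·p_{n−k}(j−1)
p_1 = [4/5, 1/5]  (j = 0..1)
p_2 = [3/5, 9/25, 1/25]  (j = 0..2)
p_3 = [1/5, 17/25, 14/125, 1/125]  (j = 0..3)
p_4 = [1/5, 12/25, 36/125, 19/625, 1/625]  (j = 0..4)
E[N_4] = Σ j·p_4(j) = 721/625;  E[N_4²] = Σ j²·p_4(j) = 1207/625
Var[N_4] = 1207/625 − (721/625)² = 234534/390625

234534/390625


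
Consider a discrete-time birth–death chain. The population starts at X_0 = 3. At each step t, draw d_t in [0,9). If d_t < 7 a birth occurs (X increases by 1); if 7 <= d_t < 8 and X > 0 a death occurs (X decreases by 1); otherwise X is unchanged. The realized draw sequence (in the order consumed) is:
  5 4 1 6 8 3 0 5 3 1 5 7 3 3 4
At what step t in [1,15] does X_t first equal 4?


1

t=0: X=3, d=5 → birth, X_1=4
t=1: X=4, d=4 → birth, X_2=5
t=2: X=5, d=1 → birth, X_3=6
t=3: X=6, d=6 → birth, X_4=7
t=4: X=7, d=8 → hold, X_5=7
t=5: X=7, d=3 → birth, X_6=8
t=6: X=8, d=0 → birth, X_7=9
t=7: X=9, d=5 → birth, X_8=10
t=8: X=10, d=3 → birth, X_9=11
t=9: X=11, d=1 → birth, X_10=12
t=10: X=12, d=5 → birth, X_11=13
t=11: X=13, d=7 → death, X_12=12
t=12: X=12, d=3 → birth, X_13=13
t=13: X=13, d=3 → birth, X_14=14
t=14: X=14, d=4 → birth, X_15=15


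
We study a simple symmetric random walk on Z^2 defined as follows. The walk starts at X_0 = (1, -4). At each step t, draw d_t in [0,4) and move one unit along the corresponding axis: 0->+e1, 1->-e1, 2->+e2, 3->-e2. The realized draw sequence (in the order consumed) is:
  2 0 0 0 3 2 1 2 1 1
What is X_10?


t=0: X=(1, -4), d=2 → +e2, X_1=(1, -3)
t=1: X=(1, -3), d=0 → +e1, X_2=(2, -3)
t=2: X=(2, -3), d=0 → +e1, X_3=(3, -3)
t=3: X=(3, -3), d=0 → +e1, X_4=(4, -3)
t=4: X=(4, -3), d=3 → -e2, X_5=(4, -4)
t=5: X=(4, -4), d=2 → +e2, X_6=(4, -3)
t=6: X=(4, -3), d=1 → -e1, X_7=(3, -3)
t=7: X=(3, -3), d=2 → +e2, X_8=(3, -2)
t=8: X=(3, -2), d=1 → -e1, X_9=(2, -2)
t=9: X=(2, -2), d=1 → -e1, X_10=(1, -2)

(1, -2)


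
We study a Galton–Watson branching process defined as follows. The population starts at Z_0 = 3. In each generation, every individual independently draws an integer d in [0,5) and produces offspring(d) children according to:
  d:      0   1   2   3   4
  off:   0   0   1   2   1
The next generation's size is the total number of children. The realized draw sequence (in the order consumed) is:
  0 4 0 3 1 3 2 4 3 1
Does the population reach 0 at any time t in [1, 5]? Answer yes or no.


no

gen 0: Z_0=3, draws=[0, 4, 0], offspring=[0, 1, 0], Z_1=1
gen 1: Z_1=1, draws=[3], offspring=[2], Z_2=2
gen 2: Z_2=2, draws=[1, 3], offspring=[0, 2], Z_3=2
gen 3: Z_3=2, draws=[2, 4], offspring=[1, 1], Z_4=2
gen 4: Z_4=2, draws=[3, 1], offspring=[2, 0], Z_5=2


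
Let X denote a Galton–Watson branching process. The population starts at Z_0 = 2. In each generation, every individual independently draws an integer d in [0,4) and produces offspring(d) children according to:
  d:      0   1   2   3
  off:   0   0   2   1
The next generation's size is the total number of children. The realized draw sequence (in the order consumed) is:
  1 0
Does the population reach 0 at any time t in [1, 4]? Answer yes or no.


gen 0: Z_0=2, draws=[1, 0], offspring=[0, 0], Z_1=0
gen 1: Z_1=0, draws=[], offspring=[], Z_2=0
gen 2: Z_2=0, draws=[], offspring=[], Z_3=0
gen 3: Z_3=0, draws=[], offspring=[], Z_4=0

yes


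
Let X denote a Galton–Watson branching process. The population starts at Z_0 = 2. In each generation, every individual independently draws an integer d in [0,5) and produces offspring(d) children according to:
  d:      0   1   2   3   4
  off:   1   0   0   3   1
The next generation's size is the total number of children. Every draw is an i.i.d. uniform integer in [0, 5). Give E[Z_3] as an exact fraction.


Outcome values over d=0..4: [1, 0, 0, 3, 1]
Σy = 5, Σy² = 11, M = 5
μ = 5/5 = 1,  σ² = 11/5 − (1)² = 6/5
E[Z_0] = 2
E[Z_1] = 1·E[Z_0] = 2
E[Z_2] = 1·E[Z_1] = 2
E[Z_3] = 1·E[Z_2] = 2

2


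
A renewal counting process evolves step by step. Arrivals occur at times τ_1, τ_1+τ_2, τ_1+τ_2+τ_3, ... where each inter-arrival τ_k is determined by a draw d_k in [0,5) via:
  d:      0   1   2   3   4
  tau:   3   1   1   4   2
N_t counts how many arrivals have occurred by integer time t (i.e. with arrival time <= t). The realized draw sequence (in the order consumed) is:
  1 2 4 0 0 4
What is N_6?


draw d_1=1: τ_1=1, arrival time A_1=1
draw d_2=2: τ_2=1, arrival time A_2=2
draw d_3=4: τ_3=2, arrival time A_3=4
draw d_4=0: τ_4=3, arrival time A_4=7
draw d_5=0: τ_5=3, arrival time A_5=10
draw d_6=4: τ_6=2, arrival time A_6=12
N_t over t=0..6: 0:0 1:1 2:2 3:2 4:3 5:3 6:3

3


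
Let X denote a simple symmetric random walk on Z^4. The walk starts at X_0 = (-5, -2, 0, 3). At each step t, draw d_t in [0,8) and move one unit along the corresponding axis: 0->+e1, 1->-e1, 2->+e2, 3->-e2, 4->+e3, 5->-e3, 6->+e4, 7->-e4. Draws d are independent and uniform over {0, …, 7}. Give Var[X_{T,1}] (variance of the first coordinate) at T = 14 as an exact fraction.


Outcome values over d=0..7: [1, -1, 0, 0, 0, 0, 0, 0]
Σy = 0, Σy² = 2, M = 8
μ = 0/8 = 0,  σ² = 2/8 − (0)² = 1/4
Independent increments: Var[X_14] = 14·σ² = 14·(1/4) = 7/2

7/2


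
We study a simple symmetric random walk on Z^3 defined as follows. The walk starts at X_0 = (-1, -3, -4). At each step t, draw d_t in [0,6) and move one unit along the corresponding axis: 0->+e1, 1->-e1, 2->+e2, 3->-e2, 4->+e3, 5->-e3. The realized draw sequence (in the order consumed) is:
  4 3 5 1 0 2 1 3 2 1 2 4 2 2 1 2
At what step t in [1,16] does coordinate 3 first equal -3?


1

t=0: X=(-1, -3, -4), d=4 → +e3, X_1=(-1, -3, -3)
t=1: X=(-1, -3, -3), d=3 → -e2, X_2=(-1, -4, -3)
t=2: X=(-1, -4, -3), d=5 → -e3, X_3=(-1, -4, -4)
t=3: X=(-1, -4, -4), d=1 → -e1, X_4=(-2, -4, -4)
t=4: X=(-2, -4, -4), d=0 → +e1, X_5=(-1, -4, -4)
t=5: X=(-1, -4, -4), d=2 → +e2, X_6=(-1, -3, -4)
t=6: X=(-1, -3, -4), d=1 → -e1, X_7=(-2, -3, -4)
t=7: X=(-2, -3, -4), d=3 → -e2, X_8=(-2, -4, -4)
t=8: X=(-2, -4, -4), d=2 → +e2, X_9=(-2, -3, -4)
t=9: X=(-2, -3, -4), d=1 → -e1, X_10=(-3, -3, -4)
t=10: X=(-3, -3, -4), d=2 → +e2, X_11=(-3, -2, -4)
t=11: X=(-3, -2, -4), d=4 → +e3, X_12=(-3, -2, -3)
t=12: X=(-3, -2, -3), d=2 → +e2, X_13=(-3, -1, -3)
t=13: X=(-3, -1, -3), d=2 → +e2, X_14=(-3, 0, -3)
t=14: X=(-3, 0, -3), d=1 → -e1, X_15=(-4, 0, -3)
t=15: X=(-4, 0, -3), d=2 → +e2, X_16=(-4, 1, -3)


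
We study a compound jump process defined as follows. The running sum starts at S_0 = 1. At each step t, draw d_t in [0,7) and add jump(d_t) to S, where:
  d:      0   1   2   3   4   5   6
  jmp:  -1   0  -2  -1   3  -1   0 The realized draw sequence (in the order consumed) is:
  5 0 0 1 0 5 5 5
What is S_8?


t=0: S=1, d=5, jump=-1, S_1=0
t=1: S=0, d=0, jump=-1, S_2=-1
t=2: S=-1, d=0, jump=-1, S_3=-2
t=3: S=-2, d=1, jump=0, S_4=-2
t=4: S=-2, d=0, jump=-1, S_5=-3
t=5: S=-3, d=5, jump=-1, S_6=-4
t=6: S=-4, d=5, jump=-1, S_7=-5
t=7: S=-5, d=5, jump=-1, S_8=-6

-6


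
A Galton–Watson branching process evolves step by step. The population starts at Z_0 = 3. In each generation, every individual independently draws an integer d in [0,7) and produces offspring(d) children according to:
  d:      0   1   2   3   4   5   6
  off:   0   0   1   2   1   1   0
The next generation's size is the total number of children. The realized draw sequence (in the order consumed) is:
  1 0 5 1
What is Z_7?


gen 0: Z_0=3, draws=[1, 0, 5], offspring=[0, 0, 1], Z_1=1
gen 1: Z_1=1, draws=[1], offspring=[0], Z_2=0
gen 2: Z_2=0, draws=[], offspring=[], Z_3=0
gen 3: Z_3=0, draws=[], offspring=[], Z_4=0
gen 4: Z_4=0, draws=[], offspring=[], Z_5=0
gen 5: Z_5=0, draws=[], offspring=[], Z_6=0
gen 6: Z_6=0, draws=[], offspring=[], Z_7=0

0


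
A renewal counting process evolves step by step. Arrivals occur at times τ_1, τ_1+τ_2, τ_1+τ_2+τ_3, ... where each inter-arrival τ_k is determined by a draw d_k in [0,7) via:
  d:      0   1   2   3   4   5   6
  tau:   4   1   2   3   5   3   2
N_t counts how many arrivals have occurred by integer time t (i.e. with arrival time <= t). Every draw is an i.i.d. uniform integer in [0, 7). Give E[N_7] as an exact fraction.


Inter-arrival values over d=0..6: [4, 1, 2, 3, 5, 3, 2]
Each d has probability 1/7, so the pmf of τ is: f(1) = 1/7, f(2) = 2/7, f(3) = 2/7, f(4) = 1/7, f(5) = 1/7
Renewal equation for m(n) = E[N_n]: condition on τ_1 = k (if k <= n, one arrival plus a fresh copy on the remaining n−k steps): m(n) = F(n) + Σ_{k<=n} f(k)·m(n−k), where F(n) = P(τ <= n) and m(0) = 0
m(1) = F(1) = 1/7
m(2) = F(2) + f(1)·m(1) = 3/7 + 1/7·1/7 = 22/49
m(3) = F(3) + f(1)·m(2) + f(2)·m(1) = 5/7 + 1/7·22/49 + 2/7·1/7 = 281/343
m(4) = F(4) + f(1)·m(3) + f(2)·m(2) + f(3)·m(1) = 6/7 + 1/7·281/343 + 2/7·22/49 + 2/7·1/7 = 2745/2401
m(5) = F(5) + f(1)·m(4) + f(2)·m(3) + f(3)·m(2) + f(4)·m(1) = 1 + 1/7·2745/2401 + 2/7·281/343 + 2/7·22/49 + 1/7·1/7 = 25985/16807
m(6) = F(6) + f(1)·m(5) + f(2)·m(4) + f(3)·m(3) + f(4)·m(2) + f(5)·m(1) = 1 + 1/7·25985/16807 + 2/7·2745/2401 + 2/7·281/343 + 1/7·22/49 + 1/7·1/7 = 219549/117649
m(7) = F(7) + f(1)·m(6) + f(2)·m(5) + f(3)·m(4) + f(4)·m(3) + f(5)·m(2) = 1 + 1/7·219549/117649 + 2/7·25985/16807 + 2/7·2745/2401 + 1/7·281/343 + 1/7·22/49 = 1825097/823543
E[N_7] = m(7) = 1825097/823543

1825097/823543


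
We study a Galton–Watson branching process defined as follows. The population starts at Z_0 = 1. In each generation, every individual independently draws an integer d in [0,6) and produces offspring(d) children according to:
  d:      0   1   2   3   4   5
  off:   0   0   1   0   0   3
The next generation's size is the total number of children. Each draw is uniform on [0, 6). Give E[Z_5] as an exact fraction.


32/243

Outcome values over d=0..5: [0, 0, 1, 0, 0, 3]
Σy = 4, Σy² = 10, M = 6
μ = 4/6 = 2/3,  σ² = 10/6 − (2/3)² = 11/9
E[Z_0] = 1
E[Z_1] = 2/3·E[Z_0] = 2/3
E[Z_2] = 2/3·E[Z_1] = 4/9
E[Z_3] = 2/3·E[Z_2] = 8/27
E[Z_4] = 2/3·E[Z_3] = 16/81
E[Z_5] = 2/3·E[Z_4] = 32/243


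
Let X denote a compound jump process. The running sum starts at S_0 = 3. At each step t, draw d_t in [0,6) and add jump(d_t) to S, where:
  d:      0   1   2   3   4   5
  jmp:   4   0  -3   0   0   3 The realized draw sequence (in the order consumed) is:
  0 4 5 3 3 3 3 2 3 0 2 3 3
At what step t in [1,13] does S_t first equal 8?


11

t=0: S=3, d=0, jump=4, S_1=7
t=1: S=7, d=4, jump=0, S_2=7
t=2: S=7, d=5, jump=3, S_3=10
t=3: S=10, d=3, jump=0, S_4=10
t=4: S=10, d=3, jump=0, S_5=10
t=5: S=10, d=3, jump=0, S_6=10
t=6: S=10, d=3, jump=0, S_7=10
t=7: S=10, d=2, jump=-3, S_8=7
t=8: S=7, d=3, jump=0, S_9=7
t=9: S=7, d=0, jump=4, S_10=11
t=10: S=11, d=2, jump=-3, S_11=8
t=11: S=8, d=3, jump=0, S_12=8
t=12: S=8, d=3, jump=0, S_13=8


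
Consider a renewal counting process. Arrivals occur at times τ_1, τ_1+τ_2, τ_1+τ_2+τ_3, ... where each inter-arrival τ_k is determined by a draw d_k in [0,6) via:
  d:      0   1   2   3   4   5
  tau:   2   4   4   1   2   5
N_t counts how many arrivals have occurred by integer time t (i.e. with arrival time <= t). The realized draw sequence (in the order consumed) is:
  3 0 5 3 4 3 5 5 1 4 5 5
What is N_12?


draw d_1=3: τ_1=1, arrival time A_1=1
draw d_2=0: τ_2=2, arrival time A_2=3
draw d_3=5: τ_3=5, arrival time A_3=8
draw d_4=3: τ_4=1, arrival time A_4=9
draw d_5=4: τ_5=2, arrival time A_5=11
draw d_6=3: τ_6=1, arrival time A_6=12
draw d_7=5: τ_7=5, arrival time A_7=17
draw d_8=5: τ_8=5, arrival time A_8=22
draw d_9=1: τ_9=4, arrival time A_9=26
draw d_10=4: τ_10=2, arrival time A_10=28
draw d_11=5: τ_11=5, arrival time A_11=33
draw d_12=5: τ_12=5, arrival time A_12=38
N_t over t=0..12: 0:0 1:1 2:1 3:2 4:2 5:2 6:2 7:2 8:3 9:4 10:4 11:5 12:6

6


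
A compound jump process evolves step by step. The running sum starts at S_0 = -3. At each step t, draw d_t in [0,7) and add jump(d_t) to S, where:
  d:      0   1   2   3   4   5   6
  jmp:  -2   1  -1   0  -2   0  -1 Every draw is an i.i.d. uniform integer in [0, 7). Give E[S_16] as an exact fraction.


-101/7

Outcome values over d=0..6: [-2, 1, -1, 0, -2, 0, -1]
Σy = -5, Σy² = 11, M = 7
μ = -5/7 = -5/7,  σ² = 11/7 − (-5/7)² = 52/49
E[S_16] = -3 + 16·(-5/7) = -101/7


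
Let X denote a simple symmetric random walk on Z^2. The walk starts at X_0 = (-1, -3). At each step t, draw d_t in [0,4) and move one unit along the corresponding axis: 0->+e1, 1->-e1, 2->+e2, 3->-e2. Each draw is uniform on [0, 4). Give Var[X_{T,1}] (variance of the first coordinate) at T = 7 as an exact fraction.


Outcome values over d=0..3: [1, -1, 0, 0]
Σy = 0, Σy² = 2, M = 4
μ = 0/4 = 0,  σ² = 2/4 − (0)² = 1/2
Independent increments: Var[X_7] = 7·σ² = 7·(1/2) = 7/2

7/2


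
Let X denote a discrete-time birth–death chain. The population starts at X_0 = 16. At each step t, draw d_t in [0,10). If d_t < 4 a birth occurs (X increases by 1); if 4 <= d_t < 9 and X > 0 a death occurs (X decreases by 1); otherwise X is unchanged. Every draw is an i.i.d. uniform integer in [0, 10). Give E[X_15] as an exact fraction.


X can drop by at most 1 per step and X_0 = 16 > T = 15, so X_t >= 16 − t >= 1 > 0 for every t <= 15: the floor at 0 (the 'and X > 0' condition) never binds. Hence X_15 = X_0 + Σ_{t<15} Y_t with i.i.d. increments Y_t = y(d_t) ∈ {+1, −1, 0}.
Outcome values over d=0..9: [1, 1, 1, 1, -1, -1, -1, -1, -1, 0]
Σy = -1, Σy² = 9, M = 10
μ = -1/10 = -1/10,  σ² = 9/10 − (-1/10)² = 89/100
E[X_15] = 16 + 15·(-1/10) = 29/2

29/2


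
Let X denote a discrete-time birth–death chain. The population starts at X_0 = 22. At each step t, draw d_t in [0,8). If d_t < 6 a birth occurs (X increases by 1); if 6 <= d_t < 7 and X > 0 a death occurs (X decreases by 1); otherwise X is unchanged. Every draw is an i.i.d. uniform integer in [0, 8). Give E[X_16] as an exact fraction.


X can drop by at most 1 per step and X_0 = 22 > T = 16, so X_t >= 22 − t >= 6 > 0 for every t <= 16: the floor at 0 (the 'and X > 0' condition) never binds. Hence X_16 = X_0 + Σ_{t<16} Y_t with i.i.d. increments Y_t = y(d_t) ∈ {+1, −1, 0}.
Outcome values over d=0..7: [1, 1, 1, 1, 1, 1, -1, 0]
Σy = 5, Σy² = 7, M = 8
μ = 5/8 = 5/8,  σ² = 7/8 − (5/8)² = 31/64
E[X_16] = 22 + 16·(5/8) = 32

32


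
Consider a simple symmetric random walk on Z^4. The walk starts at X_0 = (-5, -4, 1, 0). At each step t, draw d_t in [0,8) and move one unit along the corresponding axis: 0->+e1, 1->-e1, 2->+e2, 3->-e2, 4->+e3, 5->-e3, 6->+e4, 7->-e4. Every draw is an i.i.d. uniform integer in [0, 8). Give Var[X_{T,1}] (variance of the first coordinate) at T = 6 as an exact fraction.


Outcome values over d=0..7: [1, -1, 0, 0, 0, 0, 0, 0]
Σy = 0, Σy² = 2, M = 8
μ = 0/8 = 0,  σ² = 2/8 − (0)² = 1/4
Independent increments: Var[X_6] = 6·σ² = 6·(1/4) = 3/2

3/2


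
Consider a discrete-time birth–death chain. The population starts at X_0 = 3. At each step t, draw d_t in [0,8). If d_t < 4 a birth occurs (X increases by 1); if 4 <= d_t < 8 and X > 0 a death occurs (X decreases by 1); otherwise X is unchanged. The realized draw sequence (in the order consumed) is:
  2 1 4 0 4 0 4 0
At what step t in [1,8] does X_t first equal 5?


2

t=0: X=3, d=2 → birth, X_1=4
t=1: X=4, d=1 → birth, X_2=5
t=2: X=5, d=4 → death, X_3=4
t=3: X=4, d=0 → birth, X_4=5
t=4: X=5, d=4 → death, X_5=4
t=5: X=4, d=0 → birth, X_6=5
t=6: X=5, d=4 → death, X_7=4
t=7: X=4, d=0 → birth, X_8=5


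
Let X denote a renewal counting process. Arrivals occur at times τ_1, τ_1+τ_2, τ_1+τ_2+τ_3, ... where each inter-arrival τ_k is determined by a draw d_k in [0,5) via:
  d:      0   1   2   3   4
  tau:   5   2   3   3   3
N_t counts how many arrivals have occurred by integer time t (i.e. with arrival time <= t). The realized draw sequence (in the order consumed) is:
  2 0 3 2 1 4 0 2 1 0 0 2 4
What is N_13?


draw d_1=2: τ_1=3, arrival time A_1=3
draw d_2=0: τ_2=5, arrival time A_2=8
draw d_3=3: τ_3=3, arrival time A_3=11
draw d_4=2: τ_4=3, arrival time A_4=14
draw d_5=1: τ_5=2, arrival time A_5=16
draw d_6=4: τ_6=3, arrival time A_6=19
draw d_7=0: τ_7=5, arrival time A_7=24
draw d_8=2: τ_8=3, arrival time A_8=27
draw d_9=1: τ_9=2, arrival time A_9=29
draw d_10=0: τ_10=5, arrival time A_10=34
draw d_11=0: τ_11=5, arrival time A_11=39
draw d_12=2: τ_12=3, arrival time A_12=42
draw d_13=4: τ_13=3, arrival time A_13=45
N_t over t=0..13: 0:0 1:0 2:0 3:1 4:1 5:1 6:1 7:1 8:2 9:2 10:2 11:3 12:3 13:3

3


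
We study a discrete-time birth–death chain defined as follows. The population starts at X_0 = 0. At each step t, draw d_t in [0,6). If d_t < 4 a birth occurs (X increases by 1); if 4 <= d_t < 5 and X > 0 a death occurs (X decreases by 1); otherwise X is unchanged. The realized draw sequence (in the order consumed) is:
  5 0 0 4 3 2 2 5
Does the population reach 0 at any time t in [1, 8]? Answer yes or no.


yes

t=0: X=0, d=5 → hold, X_1=0
t=1: X=0, d=0 → birth, X_2=1
t=2: X=1, d=0 → birth, X_3=2
t=3: X=2, d=4 → death, X_4=1
t=4: X=1, d=3 → birth, X_5=2
t=5: X=2, d=2 → birth, X_6=3
t=6: X=3, d=2 → birth, X_7=4
t=7: X=4, d=5 → hold, X_8=4


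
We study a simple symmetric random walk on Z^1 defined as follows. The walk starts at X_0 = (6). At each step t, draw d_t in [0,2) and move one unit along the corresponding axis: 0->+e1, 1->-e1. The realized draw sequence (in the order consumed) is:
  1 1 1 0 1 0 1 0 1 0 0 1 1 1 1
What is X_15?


(1)

t=0: X=(6), d=1 → -e1, X_1=(5)
t=1: X=(5), d=1 → -e1, X_2=(4)
t=2: X=(4), d=1 → -e1, X_3=(3)
t=3: X=(3), d=0 → +e1, X_4=(4)
t=4: X=(4), d=1 → -e1, X_5=(3)
t=5: X=(3), d=0 → +e1, X_6=(4)
t=6: X=(4), d=1 → -e1, X_7=(3)
t=7: X=(3), d=0 → +e1, X_8=(4)
t=8: X=(4), d=1 → -e1, X_9=(3)
t=9: X=(3), d=0 → +e1, X_10=(4)
t=10: X=(4), d=0 → +e1, X_11=(5)
t=11: X=(5), d=1 → -e1, X_12=(4)
t=12: X=(4), d=1 → -e1, X_13=(3)
t=13: X=(3), d=1 → -e1, X_14=(2)
t=14: X=(2), d=1 → -e1, X_15=(1)


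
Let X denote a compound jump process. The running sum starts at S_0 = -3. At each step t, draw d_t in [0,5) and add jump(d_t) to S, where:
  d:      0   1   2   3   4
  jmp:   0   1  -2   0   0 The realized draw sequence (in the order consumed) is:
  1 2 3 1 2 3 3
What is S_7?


-5

t=0: S=-3, d=1, jump=1, S_1=-2
t=1: S=-2, d=2, jump=-2, S_2=-4
t=2: S=-4, d=3, jump=0, S_3=-4
t=3: S=-4, d=1, jump=1, S_4=-3
t=4: S=-3, d=2, jump=-2, S_5=-5
t=5: S=-5, d=3, jump=0, S_6=-5
t=6: S=-5, d=3, jump=0, S_7=-5


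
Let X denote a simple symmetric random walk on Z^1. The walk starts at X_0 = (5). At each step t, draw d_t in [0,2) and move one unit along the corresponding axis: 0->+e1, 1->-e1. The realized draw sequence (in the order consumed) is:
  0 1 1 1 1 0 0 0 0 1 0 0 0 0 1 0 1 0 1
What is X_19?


t=0: X=(5), d=0 → +e1, X_1=(6)
t=1: X=(6), d=1 → -e1, X_2=(5)
t=2: X=(5), d=1 → -e1, X_3=(4)
t=3: X=(4), d=1 → -e1, X_4=(3)
t=4: X=(3), d=1 → -e1, X_5=(2)
t=5: X=(2), d=0 → +e1, X_6=(3)
t=6: X=(3), d=0 → +e1, X_7=(4)
t=7: X=(4), d=0 → +e1, X_8=(5)
t=8: X=(5), d=0 → +e1, X_9=(6)
t=9: X=(6), d=1 → -e1, X_10=(5)
t=10: X=(5), d=0 → +e1, X_11=(6)
t=11: X=(6), d=0 → +e1, X_12=(7)
t=12: X=(7), d=0 → +e1, X_13=(8)
t=13: X=(8), d=0 → +e1, X_14=(9)
t=14: X=(9), d=1 → -e1, X_15=(8)
t=15: X=(8), d=0 → +e1, X_16=(9)
t=16: X=(9), d=1 → -e1, X_17=(8)
t=17: X=(8), d=0 → +e1, X_18=(9)
t=18: X=(9), d=1 → -e1, X_19=(8)

(8)


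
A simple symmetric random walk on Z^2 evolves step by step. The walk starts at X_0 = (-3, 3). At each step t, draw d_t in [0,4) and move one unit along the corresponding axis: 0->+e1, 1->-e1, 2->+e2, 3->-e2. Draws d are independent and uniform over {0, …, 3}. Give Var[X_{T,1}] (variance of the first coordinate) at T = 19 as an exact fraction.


19/2

Outcome values over d=0..3: [1, -1, 0, 0]
Σy = 0, Σy² = 2, M = 4
μ = 0/4 = 0,  σ² = 2/4 − (0)² = 1/2
Independent increments: Var[X_19] = 19·σ² = 19·(1/2) = 19/2


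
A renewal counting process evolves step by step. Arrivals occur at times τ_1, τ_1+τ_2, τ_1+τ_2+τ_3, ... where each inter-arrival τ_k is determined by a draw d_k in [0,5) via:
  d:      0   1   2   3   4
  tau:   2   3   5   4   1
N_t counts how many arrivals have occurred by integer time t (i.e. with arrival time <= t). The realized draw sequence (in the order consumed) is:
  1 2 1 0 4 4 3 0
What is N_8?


draw d_1=1: τ_1=3, arrival time A_1=3
draw d_2=2: τ_2=5, arrival time A_2=8
draw d_3=1: τ_3=3, arrival time A_3=11
draw d_4=0: τ_4=2, arrival time A_4=13
draw d_5=4: τ_5=1, arrival time A_5=14
draw d_6=4: τ_6=1, arrival time A_6=15
draw d_7=3: τ_7=4, arrival time A_7=19
draw d_8=0: τ_8=2, arrival time A_8=21
N_t over t=0..8: 0:0 1:0 2:0 3:1 4:1 5:1 6:1 7:1 8:2

2


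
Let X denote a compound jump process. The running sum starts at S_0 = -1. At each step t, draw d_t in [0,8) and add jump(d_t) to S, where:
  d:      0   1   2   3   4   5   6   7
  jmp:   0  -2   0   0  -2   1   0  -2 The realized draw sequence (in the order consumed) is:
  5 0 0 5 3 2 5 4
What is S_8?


t=0: S=-1, d=5, jump=1, S_1=0
t=1: S=0, d=0, jump=0, S_2=0
t=2: S=0, d=0, jump=0, S_3=0
t=3: S=0, d=5, jump=1, S_4=1
t=4: S=1, d=3, jump=0, S_5=1
t=5: S=1, d=2, jump=0, S_6=1
t=6: S=1, d=5, jump=1, S_7=2
t=7: S=2, d=4, jump=-2, S_8=0

0


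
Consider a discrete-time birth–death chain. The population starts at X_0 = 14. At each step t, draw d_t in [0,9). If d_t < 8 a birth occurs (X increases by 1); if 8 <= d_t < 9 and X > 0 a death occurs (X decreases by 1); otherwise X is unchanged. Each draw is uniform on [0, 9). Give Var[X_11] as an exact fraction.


352/81

X can drop by at most 1 per step and X_0 = 14 > T = 11, so X_t >= 14 − t >= 3 > 0 for every t <= 11: the floor at 0 (the 'and X > 0' condition) never binds. Hence X_11 = X_0 + Σ_{t<11} Y_t with i.i.d. increments Y_t = y(d_t) ∈ {+1, −1, 0}.
Outcome values over d=0..8: [1, 1, 1, 1, 1, 1, 1, 1, -1]
Σy = 7, Σy² = 9, M = 9
μ = 7/9 = 7/9,  σ² = 9/9 − (7/9)² = 32/81
Independent increments: Var[X_11] = 11·σ² = 11·(32/81) = 352/81


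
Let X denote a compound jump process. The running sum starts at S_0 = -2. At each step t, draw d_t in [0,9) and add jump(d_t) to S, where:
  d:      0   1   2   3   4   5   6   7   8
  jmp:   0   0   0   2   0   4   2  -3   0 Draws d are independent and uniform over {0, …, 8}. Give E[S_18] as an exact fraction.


Outcome values over d=0..8: [0, 0, 0, 2, 0, 4, 2, -3, 0]
Σy = 5, Σy² = 33, M = 9
μ = 5/9 = 5/9,  σ² = 33/9 − (5/9)² = 272/81
E[S_18] = -2 + 18·(5/9) = 8

8


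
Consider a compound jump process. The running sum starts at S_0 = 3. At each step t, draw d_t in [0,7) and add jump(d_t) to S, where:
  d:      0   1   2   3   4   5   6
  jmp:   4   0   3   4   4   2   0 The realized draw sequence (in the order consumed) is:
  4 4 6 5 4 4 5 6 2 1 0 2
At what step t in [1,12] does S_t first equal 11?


t=0: S=3, d=4, jump=4, S_1=7
t=1: S=7, d=4, jump=4, S_2=11
t=2: S=11, d=6, jump=0, S_3=11
t=3: S=11, d=5, jump=2, S_4=13
t=4: S=13, d=4, jump=4, S_5=17
t=5: S=17, d=4, jump=4, S_6=21
t=6: S=21, d=5, jump=2, S_7=23
t=7: S=23, d=6, jump=0, S_8=23
t=8: S=23, d=2, jump=3, S_9=26
t=9: S=26, d=1, jump=0, S_10=26
t=10: S=26, d=0, jump=4, S_11=30
t=11: S=30, d=2, jump=3, S_12=33

2


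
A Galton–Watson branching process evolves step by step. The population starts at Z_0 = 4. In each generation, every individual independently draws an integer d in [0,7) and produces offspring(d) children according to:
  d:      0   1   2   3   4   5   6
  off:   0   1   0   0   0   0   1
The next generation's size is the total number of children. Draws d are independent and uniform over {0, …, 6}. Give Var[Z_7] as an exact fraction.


421588480/678223072849

Outcome values over d=0..6: [0, 1, 0, 0, 0, 0, 1]
Σy = 2, Σy² = 2, M = 7
μ = 2/7 = 2/7,  σ² = 2/7 − (2/7)² = 10/49
V_0 = 0, E_0 = 4
V_1 = 10/49·E_0 + (2/7)²·V_0 = 40/49;  E_1 = 8/7
V_2 = 10/49·E_1 + (2/7)²·V_1 = 720/2401;  E_2 = 16/49
V_3 = 10/49·E_2 + (2/7)²·V_2 = 10720/117649;  E_3 = 32/343
V_4 = 10/49·E_3 + (2/7)²·V_3 = 152640/5764801;  E_4 = 64/2401
V_5 = 10/49·E_4 + (2/7)²·V_4 = 2147200/282475249;  E_5 = 128/16807
V_6 = 10/49·E_5 + (2/7)²·V_5 = 30101760/13841287201;  E_6 = 256/117649
V_7 = 10/49·E_6 + (2/7)²·V_6 = 421588480/678223072849;  E_7 = 512/823543


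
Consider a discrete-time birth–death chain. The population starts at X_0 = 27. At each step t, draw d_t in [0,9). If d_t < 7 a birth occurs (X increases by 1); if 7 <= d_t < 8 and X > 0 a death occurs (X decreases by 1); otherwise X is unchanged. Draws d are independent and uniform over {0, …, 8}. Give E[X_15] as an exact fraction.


X can drop by at most 1 per step and X_0 = 27 > T = 15, so X_t >= 27 − t >= 12 > 0 for every t <= 15: the floor at 0 (the 'and X > 0' condition) never binds. Hence X_15 = X_0 + Σ_{t<15} Y_t with i.i.d. increments Y_t = y(d_t) ∈ {+1, −1, 0}.
Outcome values over d=0..8: [1, 1, 1, 1, 1, 1, 1, -1, 0]
Σy = 6, Σy² = 8, M = 9
μ = 6/9 = 2/3,  σ² = 8/9 − (2/3)² = 4/9
E[X_15] = 27 + 15·(2/3) = 37

37


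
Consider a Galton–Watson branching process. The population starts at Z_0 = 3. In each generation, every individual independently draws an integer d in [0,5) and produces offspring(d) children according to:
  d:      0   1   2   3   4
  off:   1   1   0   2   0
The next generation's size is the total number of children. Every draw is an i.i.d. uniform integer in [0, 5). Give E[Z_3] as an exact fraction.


192/125

Outcome values over d=0..4: [1, 1, 0, 2, 0]
Σy = 4, Σy² = 6, M = 5
μ = 4/5 = 4/5,  σ² = 6/5 − (4/5)² = 14/25
E[Z_0] = 3
E[Z_1] = 4/5·E[Z_0] = 12/5
E[Z_2] = 4/5·E[Z_1] = 48/25
E[Z_3] = 4/5·E[Z_2] = 192/125


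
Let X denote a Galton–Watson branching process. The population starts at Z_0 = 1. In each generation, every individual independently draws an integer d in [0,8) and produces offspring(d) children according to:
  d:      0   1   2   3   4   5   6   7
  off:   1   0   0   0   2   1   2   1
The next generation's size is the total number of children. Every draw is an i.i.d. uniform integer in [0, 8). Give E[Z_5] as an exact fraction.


16807/32768

Outcome values over d=0..7: [1, 0, 0, 0, 2, 1, 2, 1]
Σy = 7, Σy² = 11, M = 8
μ = 7/8 = 7/8,  σ² = 11/8 − (7/8)² = 39/64
E[Z_0] = 1
E[Z_1] = 7/8·E[Z_0] = 7/8
E[Z_2] = 7/8·E[Z_1] = 49/64
E[Z_3] = 7/8·E[Z_2] = 343/512
E[Z_4] = 7/8·E[Z_3] = 2401/4096
E[Z_5] = 7/8·E[Z_4] = 16807/32768


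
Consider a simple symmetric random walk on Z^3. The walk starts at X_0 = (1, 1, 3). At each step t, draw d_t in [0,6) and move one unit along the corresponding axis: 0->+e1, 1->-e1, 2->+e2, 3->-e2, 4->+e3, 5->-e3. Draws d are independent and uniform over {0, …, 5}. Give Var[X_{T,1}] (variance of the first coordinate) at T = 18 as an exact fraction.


Outcome values over d=0..5: [1, -1, 0, 0, 0, 0]
Σy = 0, Σy² = 2, M = 6
μ = 0/6 = 0,  σ² = 2/6 − (0)² = 1/3
Independent increments: Var[X_18] = 18·σ² = 18·(1/3) = 6

6


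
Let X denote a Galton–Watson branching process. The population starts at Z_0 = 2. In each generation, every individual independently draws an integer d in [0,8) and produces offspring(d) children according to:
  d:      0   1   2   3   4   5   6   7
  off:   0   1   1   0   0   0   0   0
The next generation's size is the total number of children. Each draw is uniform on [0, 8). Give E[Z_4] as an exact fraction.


1/128

Outcome values over d=0..7: [0, 1, 1, 0, 0, 0, 0, 0]
Σy = 2, Σy² = 2, M = 8
μ = 2/8 = 1/4,  σ² = 2/8 − (1/4)² = 3/16
E[Z_0] = 2
E[Z_1] = 1/4·E[Z_0] = 1/2
E[Z_2] = 1/4·E[Z_1] = 1/8
E[Z_3] = 1/4·E[Z_2] = 1/32
E[Z_4] = 1/4·E[Z_3] = 1/128


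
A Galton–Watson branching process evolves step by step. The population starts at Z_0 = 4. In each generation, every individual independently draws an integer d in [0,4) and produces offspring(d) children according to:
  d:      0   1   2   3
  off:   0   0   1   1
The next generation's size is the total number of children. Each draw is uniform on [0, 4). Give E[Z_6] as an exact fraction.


1/16

Outcome values over d=0..3: [0, 0, 1, 1]
Σy = 2, Σy² = 2, M = 4
μ = 2/4 = 1/2,  σ² = 2/4 − (1/2)² = 1/4
E[Z_0] = 4
E[Z_1] = 1/2·E[Z_0] = 2
E[Z_2] = 1/2·E[Z_1] = 1
E[Z_3] = 1/2·E[Z_2] = 1/2
E[Z_4] = 1/2·E[Z_3] = 1/4
E[Z_5] = 1/2·E[Z_4] = 1/8
E[Z_6] = 1/2·E[Z_5] = 1/16


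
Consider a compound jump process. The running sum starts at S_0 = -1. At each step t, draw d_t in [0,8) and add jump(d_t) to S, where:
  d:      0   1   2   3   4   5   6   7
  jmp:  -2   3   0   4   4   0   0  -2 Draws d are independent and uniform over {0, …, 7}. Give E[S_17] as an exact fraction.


111/8

Outcome values over d=0..7: [-2, 3, 0, 4, 4, 0, 0, -2]
Σy = 7, Σy² = 49, M = 8
μ = 7/8 = 7/8,  σ² = 49/8 − (7/8)² = 343/64
E[S_17] = -1 + 17·(7/8) = 111/8


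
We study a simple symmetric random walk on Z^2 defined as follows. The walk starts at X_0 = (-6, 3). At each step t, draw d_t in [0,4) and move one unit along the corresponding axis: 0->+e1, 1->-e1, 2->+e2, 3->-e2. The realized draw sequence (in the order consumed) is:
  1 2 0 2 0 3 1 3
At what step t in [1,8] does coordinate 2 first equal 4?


2

t=0: X=(-6, 3), d=1 → -e1, X_1=(-7, 3)
t=1: X=(-7, 3), d=2 → +e2, X_2=(-7, 4)
t=2: X=(-7, 4), d=0 → +e1, X_3=(-6, 4)
t=3: X=(-6, 4), d=2 → +e2, X_4=(-6, 5)
t=4: X=(-6, 5), d=0 → +e1, X_5=(-5, 5)
t=5: X=(-5, 5), d=3 → -e2, X_6=(-5, 4)
t=6: X=(-5, 4), d=1 → -e1, X_7=(-6, 4)
t=7: X=(-6, 4), d=3 → -e2, X_8=(-6, 3)


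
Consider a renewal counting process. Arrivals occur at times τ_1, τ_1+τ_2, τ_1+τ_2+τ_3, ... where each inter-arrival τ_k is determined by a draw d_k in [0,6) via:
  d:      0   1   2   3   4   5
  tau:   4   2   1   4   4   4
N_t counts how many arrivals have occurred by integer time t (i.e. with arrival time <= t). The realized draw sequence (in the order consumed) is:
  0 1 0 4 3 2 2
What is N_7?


draw d_1=0: τ_1=4, arrival time A_1=4
draw d_2=1: τ_2=2, arrival time A_2=6
draw d_3=0: τ_3=4, arrival time A_3=10
draw d_4=4: τ_4=4, arrival time A_4=14
draw d_5=3: τ_5=4, arrival time A_5=18
draw d_6=2: τ_6=1, arrival time A_6=19
draw d_7=2: τ_7=1, arrival time A_7=20
N_t over t=0..7: 0:0 1:0 2:0 3:0 4:1 5:1 6:2 7:2

2


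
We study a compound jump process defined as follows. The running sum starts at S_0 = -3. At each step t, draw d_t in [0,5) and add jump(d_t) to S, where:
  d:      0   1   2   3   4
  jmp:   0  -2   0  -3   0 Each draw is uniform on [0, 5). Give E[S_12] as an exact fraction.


Outcome values over d=0..4: [0, -2, 0, -3, 0]
Σy = -5, Σy² = 13, M = 5
μ = -5/5 = -1,  σ² = 13/5 − (-1)² = 8/5
E[S_12] = -3 + 12·(-1) = -15

-15


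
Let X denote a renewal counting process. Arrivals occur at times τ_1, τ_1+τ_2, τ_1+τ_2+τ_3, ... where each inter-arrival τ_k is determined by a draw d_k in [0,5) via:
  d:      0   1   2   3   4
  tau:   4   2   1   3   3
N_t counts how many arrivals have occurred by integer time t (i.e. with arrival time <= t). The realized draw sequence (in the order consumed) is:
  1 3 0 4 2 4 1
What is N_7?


2

draw d_1=1: τ_1=2, arrival time A_1=2
draw d_2=3: τ_2=3, arrival time A_2=5
draw d_3=0: τ_3=4, arrival time A_3=9
draw d_4=4: τ_4=3, arrival time A_4=12
draw d_5=2: τ_5=1, arrival time A_5=13
draw d_6=4: τ_6=3, arrival time A_6=16
draw d_7=1: τ_7=2, arrival time A_7=18
N_t over t=0..7: 0:0 1:0 2:1 3:1 4:1 5:2 6:2 7:2


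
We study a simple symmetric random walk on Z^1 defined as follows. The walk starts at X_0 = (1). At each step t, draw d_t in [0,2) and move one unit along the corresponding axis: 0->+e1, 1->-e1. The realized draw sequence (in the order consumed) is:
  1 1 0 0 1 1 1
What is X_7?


t=0: X=(1), d=1 → -e1, X_1=(0)
t=1: X=(0), d=1 → -e1, X_2=(-1)
t=2: X=(-1), d=0 → +e1, X_3=(0)
t=3: X=(0), d=0 → +e1, X_4=(1)
t=4: X=(1), d=1 → -e1, X_5=(0)
t=5: X=(0), d=1 → -e1, X_6=(-1)
t=6: X=(-1), d=1 → -e1, X_7=(-2)

(-2)


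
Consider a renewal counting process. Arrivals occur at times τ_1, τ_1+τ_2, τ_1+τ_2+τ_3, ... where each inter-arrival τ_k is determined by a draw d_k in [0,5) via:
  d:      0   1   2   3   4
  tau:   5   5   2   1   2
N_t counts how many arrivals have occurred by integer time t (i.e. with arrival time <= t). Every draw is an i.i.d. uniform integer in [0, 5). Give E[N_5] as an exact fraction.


Inter-arrival values over d=0..4: [5, 5, 2, 1, 2]
Each d has probability 1/5, so the pmf of τ is: f(1) = 1/5, f(2) = 2/5, f(5) = 2/5
Renewal equation for m(n) = E[N_n]: condition on τ_1 = k (if k <= n, one arrival plus a fresh copy on the remaining n−k steps): m(n) = F(n) + Σ_{k<=n} f(k)·m(n−k), where F(n) = P(τ <= n) and m(0) = 0
m(1) = F(1) = 1/5
m(2) = F(2) + f(1)·m(1) = 3/5 + 1/5·1/5 = 16/25
m(3) = F(3) + f(1)·m(2) + f(2)·m(1) = 3/5 + 1/5·16/25 + 2/5·1/5 = 101/125
m(4) = F(4) + f(1)·m(3) + f(2)·m(2) = 3/5 + 1/5·101/125 + 2/5·16/25 = 636/625
m(5) = F(5) + f(1)·m(4) + f(2)·m(3) = 1 + 1/5·636/625 + 2/5·101/125 = 4771/3125
E[N_5] = m(5) = 4771/3125

4771/3125


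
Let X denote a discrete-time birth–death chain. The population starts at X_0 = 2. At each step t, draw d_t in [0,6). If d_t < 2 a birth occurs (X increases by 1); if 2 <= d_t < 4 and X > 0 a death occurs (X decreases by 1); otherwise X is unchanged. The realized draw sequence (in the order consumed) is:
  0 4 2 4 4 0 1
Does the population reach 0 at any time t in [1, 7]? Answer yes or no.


no

t=0: X=2, d=0 → birth, X_1=3
t=1: X=3, d=4 → hold, X_2=3
t=2: X=3, d=2 → death, X_3=2
t=3: X=2, d=4 → hold, X_4=2
t=4: X=2, d=4 → hold, X_5=2
t=5: X=2, d=0 → birth, X_6=3
t=6: X=3, d=1 → birth, X_7=4


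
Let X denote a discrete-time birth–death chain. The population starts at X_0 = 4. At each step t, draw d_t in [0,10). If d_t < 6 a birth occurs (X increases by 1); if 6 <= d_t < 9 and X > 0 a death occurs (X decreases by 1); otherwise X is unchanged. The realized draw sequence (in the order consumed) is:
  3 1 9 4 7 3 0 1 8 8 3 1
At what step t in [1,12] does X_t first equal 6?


t=0: X=4, d=3 → birth, X_1=5
t=1: X=5, d=1 → birth, X_2=6
t=2: X=6, d=9 → hold, X_3=6
t=3: X=6, d=4 → birth, X_4=7
t=4: X=7, d=7 → death, X_5=6
t=5: X=6, d=3 → birth, X_6=7
t=6: X=7, d=0 → birth, X_7=8
t=7: X=8, d=1 → birth, X_8=9
t=8: X=9, d=8 → death, X_9=8
t=9: X=8, d=8 → death, X_10=7
t=10: X=7, d=3 → birth, X_11=8
t=11: X=8, d=1 → birth, X_12=9

2


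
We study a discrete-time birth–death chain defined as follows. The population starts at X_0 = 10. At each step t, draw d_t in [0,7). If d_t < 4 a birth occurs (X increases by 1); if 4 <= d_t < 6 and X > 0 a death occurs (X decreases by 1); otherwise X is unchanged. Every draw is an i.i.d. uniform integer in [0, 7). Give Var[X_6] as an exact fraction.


X can drop by at most 1 per step and X_0 = 10 > T = 6, so X_t >= 10 − t >= 4 > 0 for every t <= 6: the floor at 0 (the 'and X > 0' condition) never binds. Hence X_6 = X_0 + Σ_{t<6} Y_t with i.i.d. increments Y_t = y(d_t) ∈ {+1, −1, 0}.
Outcome values over d=0..6: [1, 1, 1, 1, -1, -1, 0]
Σy = 2, Σy² = 6, M = 7
μ = 2/7 = 2/7,  σ² = 6/7 − (2/7)² = 38/49
Independent increments: Var[X_6] = 6·σ² = 6·(38/49) = 228/49

228/49


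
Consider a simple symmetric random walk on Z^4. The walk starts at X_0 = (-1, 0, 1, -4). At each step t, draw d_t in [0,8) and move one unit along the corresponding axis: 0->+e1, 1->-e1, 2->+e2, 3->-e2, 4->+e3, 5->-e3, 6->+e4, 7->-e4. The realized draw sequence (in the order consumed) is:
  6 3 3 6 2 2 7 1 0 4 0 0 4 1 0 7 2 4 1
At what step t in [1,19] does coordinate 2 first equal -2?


3

t=0: X=(-1, 0, 1, -4), d=6 → +e4, X_1=(-1, 0, 1, -3)
t=1: X=(-1, 0, 1, -3), d=3 → -e2, X_2=(-1, -1, 1, -3)
t=2: X=(-1, -1, 1, -3), d=3 → -e2, X_3=(-1, -2, 1, -3)
t=3: X=(-1, -2, 1, -3), d=6 → +e4, X_4=(-1, -2, 1, -2)
t=4: X=(-1, -2, 1, -2), d=2 → +e2, X_5=(-1, -1, 1, -2)
t=5: X=(-1, -1, 1, -2), d=2 → +e2, X_6=(-1, 0, 1, -2)
t=6: X=(-1, 0, 1, -2), d=7 → -e4, X_7=(-1, 0, 1, -3)
t=7: X=(-1, 0, 1, -3), d=1 → -e1, X_8=(-2, 0, 1, -3)
t=8: X=(-2, 0, 1, -3), d=0 → +e1, X_9=(-1, 0, 1, -3)
t=9: X=(-1, 0, 1, -3), d=4 → +e3, X_10=(-1, 0, 2, -3)
t=10: X=(-1, 0, 2, -3), d=0 → +e1, X_11=(0, 0, 2, -3)
t=11: X=(0, 0, 2, -3), d=0 → +e1, X_12=(1, 0, 2, -3)
t=12: X=(1, 0, 2, -3), d=4 → +e3, X_13=(1, 0, 3, -3)
t=13: X=(1, 0, 3, -3), d=1 → -e1, X_14=(0, 0, 3, -3)
t=14: X=(0, 0, 3, -3), d=0 → +e1, X_15=(1, 0, 3, -3)
t=15: X=(1, 0, 3, -3), d=7 → -e4, X_16=(1, 0, 3, -4)
t=16: X=(1, 0, 3, -4), d=2 → +e2, X_17=(1, 1, 3, -4)
t=17: X=(1, 1, 3, -4), d=4 → +e3, X_18=(1, 1, 4, -4)
t=18: X=(1, 1, 4, -4), d=1 → -e1, X_19=(0, 1, 4, -4)


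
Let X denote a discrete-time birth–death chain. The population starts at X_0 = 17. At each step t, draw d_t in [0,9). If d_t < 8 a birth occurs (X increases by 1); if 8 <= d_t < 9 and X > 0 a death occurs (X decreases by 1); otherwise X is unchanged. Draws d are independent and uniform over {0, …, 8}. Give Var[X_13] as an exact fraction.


416/81

X can drop by at most 1 per step and X_0 = 17 > T = 13, so X_t >= 17 − t >= 4 > 0 for every t <= 13: the floor at 0 (the 'and X > 0' condition) never binds. Hence X_13 = X_0 + Σ_{t<13} Y_t with i.i.d. increments Y_t = y(d_t) ∈ {+1, −1, 0}.
Outcome values over d=0..8: [1, 1, 1, 1, 1, 1, 1, 1, -1]
Σy = 7, Σy² = 9, M = 9
μ = 7/9 = 7/9,  σ² = 9/9 − (7/9)² = 32/81
Independent increments: Var[X_13] = 13·σ² = 13·(32/81) = 416/81
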